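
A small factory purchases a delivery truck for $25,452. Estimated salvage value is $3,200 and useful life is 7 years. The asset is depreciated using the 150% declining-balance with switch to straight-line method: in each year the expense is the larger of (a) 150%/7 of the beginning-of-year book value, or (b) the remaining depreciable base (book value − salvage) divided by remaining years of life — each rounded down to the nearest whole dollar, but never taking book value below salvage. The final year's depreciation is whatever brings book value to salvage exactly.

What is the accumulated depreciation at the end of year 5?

Depreciable base = $25,452 − $3,200 = $22,252.
Year 1: DB = ⌊$25,452 × 150%/7⌋ = $5,454; SL = ⌊$22,252/7⌋ = $3,178 → take DB $5,454. Book value $19,998.
Year 2: DB = ⌊$19,998 × 150%/7⌋ = $4,285; SL = ⌊$16,798/6⌋ = $2,799 → take DB $4,285. Book value $15,713.
Year 3: DB = ⌊$15,713 × 150%/7⌋ = $3,367; SL = ⌊$12,513/5⌋ = $2,502 → take DB $3,367. Book value $12,346.
Year 4: DB = ⌊$12,346 × 150%/7⌋ = $2,645; SL = ⌊$9,146/4⌋ = $2,286 → take DB $2,645. Book value $9,701.
Year 5: DB = ⌊$9,701 × 150%/7⌋ = $2,078; SL = ⌊$6,501/3⌋ = $2,167 → take SL $2,167. Book value $7,534.
Accumulated through year 5 = $25,452 − $7,534 = $17,918.

$17,918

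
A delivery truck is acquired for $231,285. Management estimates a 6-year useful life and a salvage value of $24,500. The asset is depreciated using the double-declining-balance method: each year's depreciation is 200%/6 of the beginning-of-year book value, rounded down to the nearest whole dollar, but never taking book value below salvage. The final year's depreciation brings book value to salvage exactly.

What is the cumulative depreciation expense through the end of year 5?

Depreciable base = $231,285 − $24,500 = $206,785.
Year 1: ⌊$231,285 × 200%/6⌋ = $77,095. Book value $154,190.
Year 2: ⌊$154,190 × 200%/6⌋ = $51,396. Book value $102,794.
Year 3: ⌊$102,794 × 200%/6⌋ = $34,264. Book value $68,530.
Year 4: ⌊$68,530 × 200%/6⌋ = $22,843. Book value $45,687.
Year 5: ⌊$45,687 × 200%/6⌋ = $15,229. Book value $30,458.
Accumulated through year 5 = $231,285 − $30,458 = $200,827.

$200,827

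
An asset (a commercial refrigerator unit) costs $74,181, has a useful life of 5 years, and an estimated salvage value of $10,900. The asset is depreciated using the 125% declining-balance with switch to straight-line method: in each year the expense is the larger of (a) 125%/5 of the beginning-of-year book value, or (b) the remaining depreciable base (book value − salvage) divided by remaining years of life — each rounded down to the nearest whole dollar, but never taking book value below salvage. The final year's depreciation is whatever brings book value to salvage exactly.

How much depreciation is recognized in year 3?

$10,431

Depreciable base = $74,181 − $10,900 = $63,281.
Year 1: DB = ⌊$74,181 × 125%/5⌋ = $18,545; SL = ⌊$63,281/5⌋ = $12,656 → take DB $18,545. Book value $55,636.
Year 2: DB = ⌊$55,636 × 125%/5⌋ = $13,909; SL = ⌊$44,736/4⌋ = $11,184 → take DB $13,909. Book value $41,727.
Year 3: DB = ⌊$41,727 × 125%/5⌋ = $10,431; SL = ⌊$30,827/3⌋ = $10,275 → take DB $10,431. Book value $31,296.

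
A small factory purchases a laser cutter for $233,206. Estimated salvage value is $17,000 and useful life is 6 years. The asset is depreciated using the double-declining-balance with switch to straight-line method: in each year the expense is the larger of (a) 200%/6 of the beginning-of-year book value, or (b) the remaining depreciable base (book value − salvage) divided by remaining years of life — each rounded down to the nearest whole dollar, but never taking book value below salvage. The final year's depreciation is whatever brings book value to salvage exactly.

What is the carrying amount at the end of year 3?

Depreciable base = $233,206 − $17,000 = $216,206.
Year 1: DB = ⌊$233,206 × 200%/6⌋ = $77,735; SL = ⌊$216,206/6⌋ = $36,034 → take DB $77,735. Book value $155,471.
Year 2: DB = ⌊$155,471 × 200%/6⌋ = $51,823; SL = ⌊$138,471/5⌋ = $27,694 → take DB $51,823. Book value $103,648.
Year 3: DB = ⌊$103,648 × 200%/6⌋ = $34,549; SL = ⌊$86,648/4⌋ = $21,662 → take DB $34,549. Book value $69,099.

$69,099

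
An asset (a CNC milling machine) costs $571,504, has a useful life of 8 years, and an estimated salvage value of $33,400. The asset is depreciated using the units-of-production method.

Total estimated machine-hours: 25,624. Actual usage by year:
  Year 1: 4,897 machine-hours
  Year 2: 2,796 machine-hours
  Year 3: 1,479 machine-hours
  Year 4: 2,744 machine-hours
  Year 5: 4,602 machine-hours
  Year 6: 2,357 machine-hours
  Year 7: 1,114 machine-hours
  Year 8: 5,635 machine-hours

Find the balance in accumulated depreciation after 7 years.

$419,769

Depreciable base = $571,504 − $33,400 = $538,104.
Rate = $538,104 / 25,624 machine-hours = $21 per machine-hour.
Year 1: 4,897 × $21 = $102,837. Book value $468,667.
Year 2: 2,796 × $21 = $58,716. Book value $409,951.
Year 3: 1,479 × $21 = $31,059. Book value $378,892.
Year 4: 2,744 × $21 = $57,624. Book value $321,268.
Year 5: 4,602 × $21 = $96,642. Book value $224,626.
Year 6: 2,357 × $21 = $49,497. Book value $175,129.
Year 7: 1,114 × $21 = $23,394. Book value $151,735.
Accumulated through year 7 = $571,504 − $151,735 = $419,769.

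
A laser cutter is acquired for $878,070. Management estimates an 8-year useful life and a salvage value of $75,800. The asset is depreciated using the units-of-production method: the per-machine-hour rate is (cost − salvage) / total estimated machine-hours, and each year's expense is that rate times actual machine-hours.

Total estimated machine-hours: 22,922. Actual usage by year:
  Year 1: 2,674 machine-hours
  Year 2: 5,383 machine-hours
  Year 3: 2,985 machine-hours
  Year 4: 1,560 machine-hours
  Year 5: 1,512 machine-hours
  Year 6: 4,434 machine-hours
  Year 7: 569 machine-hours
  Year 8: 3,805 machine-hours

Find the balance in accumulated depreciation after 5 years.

$493,990

Depreciable base = $878,070 − $75,800 = $802,270.
Rate = $802,270 / 22,922 machine-hours = $35 per machine-hour.
Year 1: 2,674 × $35 = $93,590. Book value $784,480.
Year 2: 5,383 × $35 = $188,405. Book value $596,075.
Year 3: 2,985 × $35 = $104,475. Book value $491,600.
Year 4: 1,560 × $35 = $54,600. Book value $437,000.
Year 5: 1,512 × $35 = $52,920. Book value $384,080.
Accumulated through year 5 = $878,070 − $384,080 = $493,990.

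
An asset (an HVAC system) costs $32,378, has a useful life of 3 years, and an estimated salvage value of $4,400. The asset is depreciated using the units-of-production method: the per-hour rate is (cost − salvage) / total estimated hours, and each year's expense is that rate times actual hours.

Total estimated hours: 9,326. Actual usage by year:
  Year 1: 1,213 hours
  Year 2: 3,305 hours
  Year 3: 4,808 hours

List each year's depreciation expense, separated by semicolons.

$3,639; $9,915; $14,424

Depreciable base = $32,378 − $4,400 = $27,978.
Rate = $27,978 / 9,326 hours = $3 per hour.
Year 1: 1,213 × $3 = $3,639. Book value $28,739.
Year 2: 3,305 × $3 = $9,915. Book value $18,824.
Year 3: 4,808 × $3 = $14,424. Book value $4,400.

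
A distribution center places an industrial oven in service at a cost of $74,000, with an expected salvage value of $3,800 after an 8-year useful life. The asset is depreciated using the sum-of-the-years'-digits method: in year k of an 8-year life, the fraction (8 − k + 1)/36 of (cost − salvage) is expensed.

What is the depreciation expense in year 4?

Depreciable base = $74,000 − $3,800 = $70,200.
Sum of the years' digits = 8+7+6+5+4+3+2+1 = 36.
Year 1: $70,200 × 8/36 = $15,600. Book value $58,400.
Year 2: $70,200 × 7/36 = $13,650. Book value $44,750.
Year 3: $70,200 × 6/36 = $11,700. Book value $33,050.
Year 4: $70,200 × 5/36 = $9,750. Book value $23,300.

$9,750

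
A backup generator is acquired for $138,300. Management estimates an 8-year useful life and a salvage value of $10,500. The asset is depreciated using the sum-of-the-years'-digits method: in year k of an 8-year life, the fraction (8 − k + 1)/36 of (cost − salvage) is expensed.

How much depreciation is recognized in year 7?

$7,100

Depreciable base = $138,300 − $10,500 = $127,800.
Sum of the years' digits = 8+7+6+5+4+3+2+1 = 36.
Year 1: $127,800 × 8/36 = $28,400. Book value $109,900.
Year 2: $127,800 × 7/36 = $24,850. Book value $85,050.
Year 3: $127,800 × 6/36 = $21,300. Book value $63,750.
Year 4: $127,800 × 5/36 = $17,750. Book value $46,000.
Year 5: $127,800 × 4/36 = $14,200. Book value $31,800.
Year 6: $127,800 × 3/36 = $10,650. Book value $21,150.
Year 7: $127,800 × 2/36 = $7,100. Book value $14,050.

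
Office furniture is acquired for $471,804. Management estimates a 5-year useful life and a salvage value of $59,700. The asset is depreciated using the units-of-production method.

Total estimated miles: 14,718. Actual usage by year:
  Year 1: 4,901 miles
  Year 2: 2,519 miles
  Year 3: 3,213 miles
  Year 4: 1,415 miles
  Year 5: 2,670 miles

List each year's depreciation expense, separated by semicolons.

Depreciable base = $471,804 − $59,700 = $412,104.
Rate = $412,104 / 14,718 miles = $28 per mile.
Year 1: 4,901 × $28 = $137,228. Book value $334,576.
Year 2: 2,519 × $28 = $70,532. Book value $264,044.
Year 3: 3,213 × $28 = $89,964. Book value $174,080.
Year 4: 1,415 × $28 = $39,620. Book value $134,460.
Year 5: 2,670 × $28 = $74,760. Book value $59,700.

$137,228; $70,532; $89,964; $39,620; $74,760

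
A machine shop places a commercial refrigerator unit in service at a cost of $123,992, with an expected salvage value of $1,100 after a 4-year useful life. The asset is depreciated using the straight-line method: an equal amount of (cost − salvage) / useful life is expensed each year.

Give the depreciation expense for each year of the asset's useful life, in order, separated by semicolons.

$30,723; $30,723; $30,723; $30,723

Depreciable base = $123,992 − $1,100 = $122,892.
Annual expense = $122,892 / 4 = $30,723.
End of year 1: book value $93,269.
End of year 2: book value $62,546.
End of year 3: book value $31,823.
End of year 4: book value $1,100.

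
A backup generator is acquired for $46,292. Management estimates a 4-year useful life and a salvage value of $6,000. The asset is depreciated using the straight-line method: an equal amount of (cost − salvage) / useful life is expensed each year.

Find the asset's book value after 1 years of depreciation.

Depreciable base = $46,292 − $6,000 = $40,292.
Annual expense = $40,292 / 4 = $10,073.
End of year 1: book value $36,219.

$36,219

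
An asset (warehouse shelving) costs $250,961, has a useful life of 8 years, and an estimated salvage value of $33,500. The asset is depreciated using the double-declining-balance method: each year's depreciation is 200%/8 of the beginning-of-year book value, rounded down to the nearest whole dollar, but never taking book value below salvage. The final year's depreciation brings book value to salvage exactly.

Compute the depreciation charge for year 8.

Depreciable base = $250,961 − $33,500 = $217,461.
Year 1: ⌊$250,961 × 200%/8⌋ = $62,740. Book value $188,221.
Year 2: ⌊$188,221 × 200%/8⌋ = $47,055. Book value $141,166.
Year 3: ⌊$141,166 × 200%/8⌋ = $35,291. Book value $105,875.
Year 4: ⌊$105,875 × 200%/8⌋ = $26,468. Book value $79,407.
Year 5: ⌊$79,407 × 200%/8⌋ = $19,851. Book value $59,556.
Year 6: ⌊$59,556 × 200%/8⌋ = $14,889. Book value $44,667.
Year 7: ⌊$44,667 × 200%/8⌋ = $11,166. Book value $33,501.
Year 8 (final): $33,501 − $33,500 = $1. Book value $33,500.

$1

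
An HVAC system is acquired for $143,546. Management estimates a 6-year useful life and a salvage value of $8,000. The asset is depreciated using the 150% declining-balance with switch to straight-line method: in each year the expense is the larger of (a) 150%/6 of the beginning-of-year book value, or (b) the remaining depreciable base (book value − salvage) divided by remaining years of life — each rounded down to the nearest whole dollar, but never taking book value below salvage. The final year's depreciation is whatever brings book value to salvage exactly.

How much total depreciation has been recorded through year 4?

Depreciable base = $143,546 − $8,000 = $135,546.
Year 1: DB = ⌊$143,546 × 150%/6⌋ = $35,886; SL = ⌊$135,546/6⌋ = $22,591 → take DB $35,886. Book value $107,660.
Year 2: DB = ⌊$107,660 × 150%/6⌋ = $26,915; SL = ⌊$99,660/5⌋ = $19,932 → take DB $26,915. Book value $80,745.
Year 3: DB = ⌊$80,745 × 150%/6⌋ = $20,186; SL = ⌊$72,745/4⌋ = $18,186 → take DB $20,186. Book value $60,559.
Year 4: DB = ⌊$60,559 × 150%/6⌋ = $15,139; SL = ⌊$52,559/3⌋ = $17,519 → take SL $17,519. Book value $43,040.
Accumulated through year 4 = $143,546 − $43,040 = $100,506.

$100,506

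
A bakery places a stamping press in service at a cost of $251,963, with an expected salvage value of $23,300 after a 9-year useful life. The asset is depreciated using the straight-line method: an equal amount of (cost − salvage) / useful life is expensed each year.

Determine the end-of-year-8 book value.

$48,707

Depreciable base = $251,963 − $23,300 = $228,663.
Annual expense = $228,663 / 9 = $25,407.
End of year 1: book value $226,556.
End of year 2: book value $201,149.
End of year 3: book value $175,742.
End of year 4: book value $150,335.
End of year 5: book value $124,928.
End of year 6: book value $99,521.
End of year 7: book value $74,114.
End of year 8: book value $48,707.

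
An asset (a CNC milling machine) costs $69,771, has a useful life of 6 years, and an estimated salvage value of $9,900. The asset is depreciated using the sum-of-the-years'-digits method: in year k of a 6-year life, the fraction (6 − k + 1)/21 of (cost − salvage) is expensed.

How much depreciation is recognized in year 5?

$5,702

Depreciable base = $69,771 − $9,900 = $59,871.
Sum of the years' digits = 6+5+4+3+2+1 = 21.
Year 1: $59,871 × 6/21 = $17,106. Book value $52,665.
Year 2: $59,871 × 5/21 = $14,255. Book value $38,410.
Year 3: $59,871 × 4/21 = $11,404. Book value $27,006.
Year 4: $59,871 × 3/21 = $8,553. Book value $18,453.
Year 5: $59,871 × 2/21 = $5,702. Book value $12,751.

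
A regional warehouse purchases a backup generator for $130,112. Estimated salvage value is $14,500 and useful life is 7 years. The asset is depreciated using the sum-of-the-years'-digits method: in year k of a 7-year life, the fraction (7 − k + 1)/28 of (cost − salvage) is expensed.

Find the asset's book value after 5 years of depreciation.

$26,887

Depreciable base = $130,112 − $14,500 = $115,612.
Sum of the years' digits = 7+6+5+4+3+2+1 = 28.
Year 1: $115,612 × 7/28 = $28,903. Book value $101,209.
Year 2: $115,612 × 6/28 = $24,774. Book value $76,435.
Year 3: $115,612 × 5/28 = $20,645. Book value $55,790.
Year 4: $115,612 × 4/28 = $16,516. Book value $39,274.
Year 5: $115,612 × 3/28 = $12,387. Book value $26,887.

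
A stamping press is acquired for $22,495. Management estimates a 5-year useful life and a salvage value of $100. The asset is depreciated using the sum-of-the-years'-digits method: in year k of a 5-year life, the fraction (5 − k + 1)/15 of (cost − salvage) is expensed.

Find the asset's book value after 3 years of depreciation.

$4,579

Depreciable base = $22,495 − $100 = $22,395.
Sum of the years' digits = 5+4+3+2+1 = 15.
Year 1: $22,395 × 5/15 = $7,465. Book value $15,030.
Year 2: $22,395 × 4/15 = $5,972. Book value $9,058.
Year 3: $22,395 × 3/15 = $4,479. Book value $4,579.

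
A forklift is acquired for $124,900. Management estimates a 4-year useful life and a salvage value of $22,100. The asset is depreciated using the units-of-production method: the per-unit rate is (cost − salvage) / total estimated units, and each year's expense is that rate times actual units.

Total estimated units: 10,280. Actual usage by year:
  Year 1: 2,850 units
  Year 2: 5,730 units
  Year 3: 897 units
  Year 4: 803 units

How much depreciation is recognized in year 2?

$57,300

Depreciable base = $124,900 − $22,100 = $102,800.
Rate = $102,800 / 10,280 units = $10 per unit.
Year 1: 2,850 × $10 = $28,500. Book value $96,400.
Year 2: 5,730 × $10 = $57,300. Book value $39,100.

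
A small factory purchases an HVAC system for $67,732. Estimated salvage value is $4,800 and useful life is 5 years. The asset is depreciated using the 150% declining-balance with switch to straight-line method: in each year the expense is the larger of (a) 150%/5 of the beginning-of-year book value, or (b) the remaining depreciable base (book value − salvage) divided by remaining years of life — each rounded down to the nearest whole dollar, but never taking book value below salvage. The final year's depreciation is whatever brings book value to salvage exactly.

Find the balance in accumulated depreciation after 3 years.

$44,499

Depreciable base = $67,732 − $4,800 = $62,932.
Year 1: DB = ⌊$67,732 × 150%/5⌋ = $20,319; SL = ⌊$62,932/5⌋ = $12,586 → take DB $20,319. Book value $47,413.
Year 2: DB = ⌊$47,413 × 150%/5⌋ = $14,223; SL = ⌊$42,613/4⌋ = $10,653 → take DB $14,223. Book value $33,190.
Year 3: DB = ⌊$33,190 × 150%/5⌋ = $9,957; SL = ⌊$28,390/3⌋ = $9,463 → take DB $9,957. Book value $23,233.
Accumulated through year 3 = $67,732 − $23,233 = $44,499.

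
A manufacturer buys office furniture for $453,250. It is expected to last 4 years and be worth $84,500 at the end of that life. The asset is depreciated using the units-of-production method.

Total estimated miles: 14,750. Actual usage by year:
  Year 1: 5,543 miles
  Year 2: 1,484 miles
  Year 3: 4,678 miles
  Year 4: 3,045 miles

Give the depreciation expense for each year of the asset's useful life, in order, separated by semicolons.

$138,575; $37,100; $116,950; $76,125

Depreciable base = $453,250 − $84,500 = $368,750.
Rate = $368,750 / 14,750 miles = $25 per mile.
Year 1: 5,543 × $25 = $138,575. Book value $314,675.
Year 2: 1,484 × $25 = $37,100. Book value $277,575.
Year 3: 4,678 × $25 = $116,950. Book value $160,625.
Year 4: 3,045 × $25 = $76,125. Book value $84,500.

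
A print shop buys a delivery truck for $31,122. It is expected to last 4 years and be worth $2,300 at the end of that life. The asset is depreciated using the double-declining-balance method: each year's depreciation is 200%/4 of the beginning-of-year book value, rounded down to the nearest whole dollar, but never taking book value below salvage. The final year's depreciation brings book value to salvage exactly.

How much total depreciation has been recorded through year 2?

$23,341

Depreciable base = $31,122 − $2,300 = $28,822.
Year 1: ⌊$31,122 × 200%/4⌋ = $15,561. Book value $15,561.
Year 2: ⌊$15,561 × 200%/4⌋ = $7,780. Book value $7,781.
Accumulated through year 2 = $31,122 − $7,781 = $23,341.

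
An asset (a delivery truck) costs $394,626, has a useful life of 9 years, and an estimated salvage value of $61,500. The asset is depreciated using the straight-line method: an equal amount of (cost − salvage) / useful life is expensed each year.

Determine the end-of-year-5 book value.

Depreciable base = $394,626 − $61,500 = $333,126.
Annual expense = $333,126 / 9 = $37,014.
End of year 1: book value $357,612.
End of year 2: book value $320,598.
End of year 3: book value $283,584.
End of year 4: book value $246,570.
End of year 5: book value $209,556.

$209,556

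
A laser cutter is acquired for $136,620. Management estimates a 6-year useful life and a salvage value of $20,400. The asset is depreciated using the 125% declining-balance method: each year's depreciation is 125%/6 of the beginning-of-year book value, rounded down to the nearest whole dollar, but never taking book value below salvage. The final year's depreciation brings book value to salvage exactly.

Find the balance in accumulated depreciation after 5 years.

$94,134

Depreciable base = $136,620 − $20,400 = $116,220.
Year 1: ⌊$136,620 × 125%/6⌋ = $28,462. Book value $108,158.
Year 2: ⌊$108,158 × 125%/6⌋ = $22,532. Book value $85,626.
Year 3: ⌊$85,626 × 125%/6⌋ = $17,838. Book value $67,788.
Year 4: ⌊$67,788 × 125%/6⌋ = $14,122. Book value $53,666.
Year 5: ⌊$53,666 × 125%/6⌋ = $11,180. Book value $42,486.
Accumulated through year 5 = $136,620 − $42,486 = $94,134.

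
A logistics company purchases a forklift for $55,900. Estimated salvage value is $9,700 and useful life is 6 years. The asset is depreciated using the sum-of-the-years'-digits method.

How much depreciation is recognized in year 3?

Depreciable base = $55,900 − $9,700 = $46,200.
Sum of the years' digits = 6+5+4+3+2+1 = 21.
Year 1: $46,200 × 6/21 = $13,200. Book value $42,700.
Year 2: $46,200 × 5/21 = $11,000. Book value $31,700.
Year 3: $46,200 × 4/21 = $8,800. Book value $22,900.

$8,800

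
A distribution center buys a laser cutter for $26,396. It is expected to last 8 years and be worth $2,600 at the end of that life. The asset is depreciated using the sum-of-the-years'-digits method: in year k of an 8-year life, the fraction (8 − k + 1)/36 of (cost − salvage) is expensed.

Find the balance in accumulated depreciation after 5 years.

Depreciable base = $26,396 − $2,600 = $23,796.
Sum of the years' digits = 8+7+6+5+4+3+2+1 = 36.
Year 1: $23,796 × 8/36 = $5,288. Book value $21,108.
Year 2: $23,796 × 7/36 = $4,627. Book value $16,481.
Year 3: $23,796 × 6/36 = $3,966. Book value $12,515.
Year 4: $23,796 × 5/36 = $3,305. Book value $9,210.
Year 5: $23,796 × 4/36 = $2,644. Book value $6,566.
Accumulated through year 5 = $26,396 − $6,566 = $19,830.

$19,830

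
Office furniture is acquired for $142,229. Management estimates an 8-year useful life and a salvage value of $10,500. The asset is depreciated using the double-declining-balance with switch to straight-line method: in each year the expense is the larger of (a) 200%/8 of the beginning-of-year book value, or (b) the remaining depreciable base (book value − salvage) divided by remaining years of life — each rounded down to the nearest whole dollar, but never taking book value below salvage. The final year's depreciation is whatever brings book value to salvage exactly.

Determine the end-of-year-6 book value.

Depreciable base = $142,229 − $10,500 = $131,729.
Year 1: DB = ⌊$142,229 × 200%/8⌋ = $35,557; SL = ⌊$131,729/8⌋ = $16,466 → take DB $35,557. Book value $106,672.
Year 2: DB = ⌊$106,672 × 200%/8⌋ = $26,668; SL = ⌊$96,172/7⌋ = $13,738 → take DB $26,668. Book value $80,004.
Year 3: DB = ⌊$80,004 × 200%/8⌋ = $20,001; SL = ⌊$69,504/6⌋ = $11,584 → take DB $20,001. Book value $60,003.
Year 4: DB = ⌊$60,003 × 200%/8⌋ = $15,000; SL = ⌊$49,503/5⌋ = $9,900 → take DB $15,000. Book value $45,003.
Year 5: DB = ⌊$45,003 × 200%/8⌋ = $11,250; SL = ⌊$34,503/4⌋ = $8,625 → take DB $11,250. Book value $33,753.
Year 6: DB = ⌊$33,753 × 200%/8⌋ = $8,438; SL = ⌊$23,253/3⌋ = $7,751 → take DB $8,438. Book value $25,315.

$25,315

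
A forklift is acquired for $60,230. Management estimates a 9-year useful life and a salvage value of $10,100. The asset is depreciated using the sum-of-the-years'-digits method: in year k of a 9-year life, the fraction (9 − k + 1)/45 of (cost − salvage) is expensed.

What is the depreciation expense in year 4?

$6,684

Depreciable base = $60,230 − $10,100 = $50,130.
Sum of the years' digits = 9+8+7+6+5+4+3+2+1 = 45.
Year 1: $50,130 × 9/45 = $10,026. Book value $50,204.
Year 2: $50,130 × 8/45 = $8,912. Book value $41,292.
Year 3: $50,130 × 7/45 = $7,798. Book value $33,494.
Year 4: $50,130 × 6/45 = $6,684. Book value $26,810.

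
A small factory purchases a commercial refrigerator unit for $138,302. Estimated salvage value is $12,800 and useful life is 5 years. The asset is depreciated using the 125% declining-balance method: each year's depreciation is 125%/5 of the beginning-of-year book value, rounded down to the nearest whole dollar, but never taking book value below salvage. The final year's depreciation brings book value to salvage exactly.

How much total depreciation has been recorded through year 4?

$94,541

Depreciable base = $138,302 − $12,800 = $125,502.
Year 1: ⌊$138,302 × 125%/5⌋ = $34,575. Book value $103,727.
Year 2: ⌊$103,727 × 125%/5⌋ = $25,931. Book value $77,796.
Year 3: ⌊$77,796 × 125%/5⌋ = $19,449. Book value $58,347.
Year 4: ⌊$58,347 × 125%/5⌋ = $14,586. Book value $43,761.
Accumulated through year 4 = $138,302 − $43,761 = $94,541.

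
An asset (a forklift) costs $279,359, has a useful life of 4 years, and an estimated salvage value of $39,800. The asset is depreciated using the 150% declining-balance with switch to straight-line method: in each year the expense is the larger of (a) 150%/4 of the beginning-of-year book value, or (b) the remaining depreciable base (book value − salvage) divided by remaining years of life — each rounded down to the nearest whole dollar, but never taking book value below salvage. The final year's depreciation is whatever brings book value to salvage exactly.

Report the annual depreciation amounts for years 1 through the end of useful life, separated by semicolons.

Depreciable base = $279,359 − $39,800 = $239,559.
Year 1: DB = ⌊$279,359 × 150%/4⌋ = $104,759; SL = ⌊$239,559/4⌋ = $59,889 → take DB $104,759. Book value $174,600.
Year 2: DB = ⌊$174,600 × 150%/4⌋ = $65,475; SL = ⌊$134,800/3⌋ = $44,933 → take DB $65,475. Book value $109,125.
Year 3: DB = ⌊$109,125 × 150%/4⌋ = $40,921; SL = ⌊$69,325/2⌋ = $34,662 → take DB $40,921. Book value $68,204.
Year 4 (final): $68,204 − $39,800 = $28,404. Book value $39,800.

$104,759; $65,475; $40,921; $28,404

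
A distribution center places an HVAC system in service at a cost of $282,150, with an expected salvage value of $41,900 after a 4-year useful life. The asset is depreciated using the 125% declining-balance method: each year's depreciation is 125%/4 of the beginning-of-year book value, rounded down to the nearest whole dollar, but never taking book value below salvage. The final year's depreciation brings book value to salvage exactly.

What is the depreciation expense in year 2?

Depreciable base = $282,150 − $41,900 = $240,250.
Year 1: ⌊$282,150 × 125%/4⌋ = $88,171. Book value $193,979.
Year 2: ⌊$193,979 × 125%/4⌋ = $60,618. Book value $133,361.

$60,618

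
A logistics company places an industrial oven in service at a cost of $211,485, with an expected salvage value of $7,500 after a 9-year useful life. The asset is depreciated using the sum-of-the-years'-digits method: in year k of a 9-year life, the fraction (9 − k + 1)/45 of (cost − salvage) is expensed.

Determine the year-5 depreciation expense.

$22,665

Depreciable base = $211,485 − $7,500 = $203,985.
Sum of the years' digits = 9+8+7+6+5+4+3+2+1 = 45.
Year 1: $203,985 × 9/45 = $40,797. Book value $170,688.
Year 2: $203,985 × 8/45 = $36,264. Book value $134,424.
Year 3: $203,985 × 7/45 = $31,731. Book value $102,693.
Year 4: $203,985 × 6/45 = $27,198. Book value $75,495.
Year 5: $203,985 × 5/45 = $22,665. Book value $52,830.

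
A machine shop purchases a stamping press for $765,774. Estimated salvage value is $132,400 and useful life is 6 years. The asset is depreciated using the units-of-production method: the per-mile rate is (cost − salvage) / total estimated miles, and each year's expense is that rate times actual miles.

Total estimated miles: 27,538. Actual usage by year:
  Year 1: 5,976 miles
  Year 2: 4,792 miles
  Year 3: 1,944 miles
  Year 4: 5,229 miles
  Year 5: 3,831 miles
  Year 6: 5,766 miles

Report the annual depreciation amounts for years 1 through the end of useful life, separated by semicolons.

$137,448; $110,216; $44,712; $120,267; $88,113; $132,618

Depreciable base = $765,774 − $132,400 = $633,374.
Rate = $633,374 / 27,538 miles = $23 per mile.
Year 1: 5,976 × $23 = $137,448. Book value $628,326.
Year 2: 4,792 × $23 = $110,216. Book value $518,110.
Year 3: 1,944 × $23 = $44,712. Book value $473,398.
Year 4: 5,229 × $23 = $120,267. Book value $353,131.
Year 5: 3,831 × $23 = $88,113. Book value $265,018.
Year 6: 5,766 × $23 = $132,618. Book value $132,400.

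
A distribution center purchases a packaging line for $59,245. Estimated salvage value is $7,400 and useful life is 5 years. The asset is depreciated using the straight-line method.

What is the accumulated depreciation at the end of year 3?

Depreciable base = $59,245 − $7,400 = $51,845.
Annual expense = $51,845 / 5 = $10,369.
End of year 1: book value $48,876.
End of year 2: book value $38,507.
End of year 3: book value $28,138.
Accumulated through year 3 = $59,245 − $28,138 = $31,107.

$31,107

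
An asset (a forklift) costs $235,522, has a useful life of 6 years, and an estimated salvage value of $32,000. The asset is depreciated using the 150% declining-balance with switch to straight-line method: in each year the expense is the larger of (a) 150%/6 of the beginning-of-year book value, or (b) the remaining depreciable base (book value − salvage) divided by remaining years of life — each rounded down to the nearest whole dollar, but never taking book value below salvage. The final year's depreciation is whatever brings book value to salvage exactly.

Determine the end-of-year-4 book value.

$74,522

Depreciable base = $235,522 − $32,000 = $203,522.
Year 1: DB = ⌊$235,522 × 150%/6⌋ = $58,880; SL = ⌊$203,522/6⌋ = $33,920 → take DB $58,880. Book value $176,642.
Year 2: DB = ⌊$176,642 × 150%/6⌋ = $44,160; SL = ⌊$144,642/5⌋ = $28,928 → take DB $44,160. Book value $132,482.
Year 3: DB = ⌊$132,482 × 150%/6⌋ = $33,120; SL = ⌊$100,482/4⌋ = $25,120 → take DB $33,120. Book value $99,362.
Year 4: DB = ⌊$99,362 × 150%/6⌋ = $24,840; SL = ⌊$67,362/3⌋ = $22,454 → take DB $24,840. Book value $74,522.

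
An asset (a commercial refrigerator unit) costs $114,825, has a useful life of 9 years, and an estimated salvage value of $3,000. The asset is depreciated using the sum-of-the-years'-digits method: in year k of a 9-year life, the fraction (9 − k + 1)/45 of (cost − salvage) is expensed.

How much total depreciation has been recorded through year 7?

$104,370

Depreciable base = $114,825 − $3,000 = $111,825.
Sum of the years' digits = 9+8+7+6+5+4+3+2+1 = 45.
Year 1: $111,825 × 9/45 = $22,365. Book value $92,460.
Year 2: $111,825 × 8/45 = $19,880. Book value $72,580.
Year 3: $111,825 × 7/45 = $17,395. Book value $55,185.
Year 4: $111,825 × 6/45 = $14,910. Book value $40,275.
Year 5: $111,825 × 5/45 = $12,425. Book value $27,850.
Year 6: $111,825 × 4/45 = $9,940. Book value $17,910.
Year 7: $111,825 × 3/45 = $7,455. Book value $10,455.
Accumulated through year 7 = $114,825 − $10,455 = $104,370.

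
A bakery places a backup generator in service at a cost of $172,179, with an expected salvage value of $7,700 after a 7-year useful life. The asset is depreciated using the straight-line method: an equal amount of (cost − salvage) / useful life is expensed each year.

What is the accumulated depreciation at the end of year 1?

Depreciable base = $172,179 − $7,700 = $164,479.
Annual expense = $164,479 / 7 = $23,497.
End of year 1: book value $148,682.
Accumulated through year 1 = $172,179 − $148,682 = $23,497.

$23,497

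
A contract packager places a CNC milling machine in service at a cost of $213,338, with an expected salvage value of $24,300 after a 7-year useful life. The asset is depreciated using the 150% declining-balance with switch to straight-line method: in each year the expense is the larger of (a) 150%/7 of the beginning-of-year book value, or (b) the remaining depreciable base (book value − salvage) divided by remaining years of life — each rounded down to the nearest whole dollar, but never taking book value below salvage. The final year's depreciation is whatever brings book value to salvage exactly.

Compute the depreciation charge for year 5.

$19,002

Depreciable base = $213,338 − $24,300 = $189,038.
Year 1: DB = ⌊$213,338 × 150%/7⌋ = $45,715; SL = ⌊$189,038/7⌋ = $27,005 → take DB $45,715. Book value $167,623.
Year 2: DB = ⌊$167,623 × 150%/7⌋ = $35,919; SL = ⌊$143,323/6⌋ = $23,887 → take DB $35,919. Book value $131,704.
Year 3: DB = ⌊$131,704 × 150%/7⌋ = $28,222; SL = ⌊$107,404/5⌋ = $21,480 → take DB $28,222. Book value $103,482.
Year 4: DB = ⌊$103,482 × 150%/7⌋ = $22,174; SL = ⌊$79,182/4⌋ = $19,795 → take DB $22,174. Book value $81,308.
Year 5: DB = ⌊$81,308 × 150%/7⌋ = $17,423; SL = ⌊$57,008/3⌋ = $19,002 → take SL $19,002. Book value $62,306.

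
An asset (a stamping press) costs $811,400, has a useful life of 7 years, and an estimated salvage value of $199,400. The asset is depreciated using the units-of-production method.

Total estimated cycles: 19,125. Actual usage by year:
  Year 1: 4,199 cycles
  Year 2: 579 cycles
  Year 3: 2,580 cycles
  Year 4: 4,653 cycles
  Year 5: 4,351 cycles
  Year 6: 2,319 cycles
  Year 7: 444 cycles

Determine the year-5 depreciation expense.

Depreciable base = $811,400 − $199,400 = $612,000.
Rate = $612,000 / 19,125 cycles = $32 per cycle.
Year 1: 4,199 × $32 = $134,368. Book value $677,032.
Year 2: 579 × $32 = $18,528. Book value $658,504.
Year 3: 2,580 × $32 = $82,560. Book value $575,944.
Year 4: 4,653 × $32 = $148,896. Book value $427,048.
Year 5: 4,351 × $32 = $139,232. Book value $287,816.

$139,232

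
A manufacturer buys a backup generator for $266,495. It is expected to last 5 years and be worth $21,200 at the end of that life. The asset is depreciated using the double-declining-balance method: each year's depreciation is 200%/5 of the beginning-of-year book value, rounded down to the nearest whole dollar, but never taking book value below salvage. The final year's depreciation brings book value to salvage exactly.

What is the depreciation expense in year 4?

Depreciable base = $266,495 − $21,200 = $245,295.
Year 1: ⌊$266,495 × 200%/5⌋ = $106,598. Book value $159,897.
Year 2: ⌊$159,897 × 200%/5⌋ = $63,958. Book value $95,939.
Year 3: ⌊$95,939 × 200%/5⌋ = $38,375. Book value $57,564.
Year 4: ⌊$57,564 × 200%/5⌋ = $23,025. Book value $34,539.

$23,025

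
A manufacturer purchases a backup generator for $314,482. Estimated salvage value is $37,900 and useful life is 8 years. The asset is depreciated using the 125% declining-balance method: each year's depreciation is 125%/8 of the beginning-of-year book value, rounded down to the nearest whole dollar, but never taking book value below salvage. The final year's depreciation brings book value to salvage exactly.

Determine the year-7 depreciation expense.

$17,729

Depreciable base = $314,482 − $37,900 = $276,582.
Year 1: ⌊$314,482 × 125%/8⌋ = $49,137. Book value $265,345.
Year 2: ⌊$265,345 × 125%/8⌋ = $41,460. Book value $223,885.
Year 3: ⌊$223,885 × 125%/8⌋ = $34,982. Book value $188,903.
Year 4: ⌊$188,903 × 125%/8⌋ = $29,516. Book value $159,387.
Year 5: ⌊$159,387 × 125%/8⌋ = $24,904. Book value $134,483.
Year 6: ⌊$134,483 × 125%/8⌋ = $21,012. Book value $113,471.
Year 7: ⌊$113,471 × 125%/8⌋ = $17,729. Book value $95,742.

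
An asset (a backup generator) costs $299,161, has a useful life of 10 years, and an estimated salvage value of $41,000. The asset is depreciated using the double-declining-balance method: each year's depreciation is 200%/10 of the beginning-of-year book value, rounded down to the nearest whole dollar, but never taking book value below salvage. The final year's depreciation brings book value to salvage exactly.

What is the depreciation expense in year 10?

Depreciable base = $299,161 − $41,000 = $258,161.
Year 1: ⌊$299,161 × 200%/10⌋ = $59,832. Book value $239,329.
Year 2: ⌊$239,329 × 200%/10⌋ = $47,865. Book value $191,464.
Year 3: ⌊$191,464 × 200%/10⌋ = $38,292. Book value $153,172.
Year 4: ⌊$153,172 × 200%/10⌋ = $30,634. Book value $122,538.
Year 5: ⌊$122,538 × 200%/10⌋ = $24,507. Book value $98,031.
Year 6: ⌊$98,031 × 200%/10⌋ = $19,606. Book value $78,425.
Year 7: ⌊$78,425 × 200%/10⌋ = $15,685. Book value $62,740.
Year 8: ⌊$62,740 × 200%/10⌋ = $12,548. Book value $50,192.
Year 9: ⌊$50,192 × 200%/10⌋ = $10,038, capped at $9,192. Book value $41,000.
Year 10 (final): $41,000 − $41,000 = $0. Book value $41,000.

$0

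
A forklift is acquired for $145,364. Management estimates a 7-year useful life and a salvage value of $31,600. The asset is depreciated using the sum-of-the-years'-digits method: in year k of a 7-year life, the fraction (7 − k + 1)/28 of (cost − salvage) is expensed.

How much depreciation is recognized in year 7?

$4,063

Depreciable base = $145,364 − $31,600 = $113,764.
Sum of the years' digits = 7+6+5+4+3+2+1 = 28.
Year 1: $113,764 × 7/28 = $28,441. Book value $116,923.
Year 2: $113,764 × 6/28 = $24,378. Book value $92,545.
Year 3: $113,764 × 5/28 = $20,315. Book value $72,230.
Year 4: $113,764 × 4/28 = $16,252. Book value $55,978.
Year 5: $113,764 × 3/28 = $12,189. Book value $43,789.
Year 6: $113,764 × 2/28 = $8,126. Book value $35,663.
Year 7: $113,764 × 1/28 = $4,063. Book value $31,600.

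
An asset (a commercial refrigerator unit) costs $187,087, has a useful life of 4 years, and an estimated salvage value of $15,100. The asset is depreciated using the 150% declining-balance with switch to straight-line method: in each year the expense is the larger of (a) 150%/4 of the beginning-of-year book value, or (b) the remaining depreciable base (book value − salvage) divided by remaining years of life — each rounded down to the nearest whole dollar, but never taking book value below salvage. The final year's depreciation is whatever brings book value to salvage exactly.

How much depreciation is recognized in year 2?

$43,848

Depreciable base = $187,087 − $15,100 = $171,987.
Year 1: DB = ⌊$187,087 × 150%/4⌋ = $70,157; SL = ⌊$171,987/4⌋ = $42,996 → take DB $70,157. Book value $116,930.
Year 2: DB = ⌊$116,930 × 150%/4⌋ = $43,848; SL = ⌊$101,830/3⌋ = $33,943 → take DB $43,848. Book value $73,082.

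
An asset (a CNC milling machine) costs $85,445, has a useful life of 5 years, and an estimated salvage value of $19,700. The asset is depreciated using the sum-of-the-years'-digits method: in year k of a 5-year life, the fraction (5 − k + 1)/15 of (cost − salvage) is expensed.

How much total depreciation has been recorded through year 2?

Depreciable base = $85,445 − $19,700 = $65,745.
Sum of the years' digits = 5+4+3+2+1 = 15.
Year 1: $65,745 × 5/15 = $21,915. Book value $63,530.
Year 2: $65,745 × 4/15 = $17,532. Book value $45,998.
Accumulated through year 2 = $85,445 − $45,998 = $39,447.

$39,447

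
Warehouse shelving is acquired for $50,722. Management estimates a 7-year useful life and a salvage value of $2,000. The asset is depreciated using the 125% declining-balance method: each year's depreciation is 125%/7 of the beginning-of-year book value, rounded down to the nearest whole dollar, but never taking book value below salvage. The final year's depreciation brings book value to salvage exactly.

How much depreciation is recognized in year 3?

Depreciable base = $50,722 − $2,000 = $48,722.
Year 1: ⌊$50,722 × 125%/7⌋ = $9,057. Book value $41,665.
Year 2: ⌊$41,665 × 125%/7⌋ = $7,440. Book value $34,225.
Year 3: ⌊$34,225 × 125%/7⌋ = $6,111. Book value $28,114.

$6,111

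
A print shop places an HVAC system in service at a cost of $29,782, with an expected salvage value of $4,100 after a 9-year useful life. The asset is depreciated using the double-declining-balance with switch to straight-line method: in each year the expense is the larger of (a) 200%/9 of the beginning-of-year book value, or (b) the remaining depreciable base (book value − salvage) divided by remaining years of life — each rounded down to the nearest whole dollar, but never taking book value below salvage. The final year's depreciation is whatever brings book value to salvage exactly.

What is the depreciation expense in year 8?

Depreciable base = $29,782 − $4,100 = $25,682.
Year 1: DB = ⌊$29,782 × 200%/9⌋ = $6,618; SL = ⌊$25,682/9⌋ = $2,853 → take DB $6,618. Book value $23,164.
Year 2: DB = ⌊$23,164 × 200%/9⌋ = $5,147; SL = ⌊$19,064/8⌋ = $2,383 → take DB $5,147. Book value $18,017.
Year 3: DB = ⌊$18,017 × 200%/9⌋ = $4,003; SL = ⌊$13,917/7⌋ = $1,988 → take DB $4,003. Book value $14,014.
Year 4: DB = ⌊$14,014 × 200%/9⌋ = $3,114; SL = ⌊$9,914/6⌋ = $1,652 → take DB $3,114. Book value $10,900.
Year 5: DB = ⌊$10,900 × 200%/9⌋ = $2,422; SL = ⌊$6,800/5⌋ = $1,360 → take DB $2,422. Book value $8,478.
Year 6: DB = ⌊$8,478 × 200%/9⌋ = $1,884; SL = ⌊$4,378/4⌋ = $1,094 → take DB $1,884. Book value $6,594.
Year 7: DB = ⌊$6,594 × 200%/9⌋ = $1,465; SL = ⌊$2,494/3⌋ = $831 → take DB $1,465. Book value $5,129.
Year 8: DB = ⌊$5,129 × 200%/9⌋ = $1,139; SL = ⌊$1,029/2⌋ = $514 → take DB $1,139, capped at $1,029. Book value $4,100.

$1,029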